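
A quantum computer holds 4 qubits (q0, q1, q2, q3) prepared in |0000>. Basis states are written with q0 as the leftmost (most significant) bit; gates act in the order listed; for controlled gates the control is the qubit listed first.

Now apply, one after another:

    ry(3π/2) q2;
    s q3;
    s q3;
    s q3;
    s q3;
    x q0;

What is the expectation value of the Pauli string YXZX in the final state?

In the final state, YXZX has expectation 0. Key observation: the block from step 2 through step 5 cancels to the identity and can be dropped.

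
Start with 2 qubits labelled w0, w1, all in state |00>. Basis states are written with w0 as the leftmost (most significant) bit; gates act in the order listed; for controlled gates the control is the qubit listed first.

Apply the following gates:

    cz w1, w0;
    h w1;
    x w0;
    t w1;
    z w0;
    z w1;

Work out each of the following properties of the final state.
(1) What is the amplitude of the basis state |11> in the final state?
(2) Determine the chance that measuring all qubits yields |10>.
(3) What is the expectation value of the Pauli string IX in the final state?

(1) The final state's coefficient on |11> equals sqrt(2)*exp(I*pi/4)/2.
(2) A full measurement returns |10> with probability 1/2.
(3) The expectation value of IX is -sqrt(2)/2.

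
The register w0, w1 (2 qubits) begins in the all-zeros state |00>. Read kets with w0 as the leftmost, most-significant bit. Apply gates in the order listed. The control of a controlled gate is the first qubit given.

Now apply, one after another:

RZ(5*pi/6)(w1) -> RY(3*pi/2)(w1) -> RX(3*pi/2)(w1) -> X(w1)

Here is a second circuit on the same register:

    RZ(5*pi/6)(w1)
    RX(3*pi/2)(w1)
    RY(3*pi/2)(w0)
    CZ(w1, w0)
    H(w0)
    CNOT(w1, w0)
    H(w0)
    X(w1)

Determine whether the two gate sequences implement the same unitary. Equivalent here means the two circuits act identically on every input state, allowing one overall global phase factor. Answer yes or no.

No, they are not equivalent — no single phase factor reconciles the two unitaries.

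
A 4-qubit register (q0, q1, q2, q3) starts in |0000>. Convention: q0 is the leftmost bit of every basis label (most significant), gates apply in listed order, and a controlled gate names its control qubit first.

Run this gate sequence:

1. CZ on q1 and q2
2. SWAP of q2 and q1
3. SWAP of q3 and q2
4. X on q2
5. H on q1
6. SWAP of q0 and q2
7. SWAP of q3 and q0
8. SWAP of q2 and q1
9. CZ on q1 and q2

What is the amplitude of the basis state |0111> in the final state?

|0111> carries amplitude 0 in the final state.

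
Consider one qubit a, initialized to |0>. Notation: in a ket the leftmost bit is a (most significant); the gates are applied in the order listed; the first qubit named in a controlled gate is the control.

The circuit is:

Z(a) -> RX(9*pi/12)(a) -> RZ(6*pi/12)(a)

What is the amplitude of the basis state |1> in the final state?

|1> carries amplitude -sqrt(sqrt(2) + 2)*exp(3*I*pi/4)/2 in the final state.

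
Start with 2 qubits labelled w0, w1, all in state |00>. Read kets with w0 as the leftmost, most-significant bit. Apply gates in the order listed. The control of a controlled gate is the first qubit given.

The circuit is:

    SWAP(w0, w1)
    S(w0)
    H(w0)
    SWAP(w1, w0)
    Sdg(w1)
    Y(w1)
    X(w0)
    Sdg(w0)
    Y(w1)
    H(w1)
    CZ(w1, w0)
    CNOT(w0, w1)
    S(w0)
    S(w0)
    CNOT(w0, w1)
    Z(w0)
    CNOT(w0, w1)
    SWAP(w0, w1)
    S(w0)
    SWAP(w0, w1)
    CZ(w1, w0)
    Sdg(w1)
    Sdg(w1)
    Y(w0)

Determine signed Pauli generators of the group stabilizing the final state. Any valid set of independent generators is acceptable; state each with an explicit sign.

The stabilizer group can be generated by -IX, +ZI, among other valid generating sets.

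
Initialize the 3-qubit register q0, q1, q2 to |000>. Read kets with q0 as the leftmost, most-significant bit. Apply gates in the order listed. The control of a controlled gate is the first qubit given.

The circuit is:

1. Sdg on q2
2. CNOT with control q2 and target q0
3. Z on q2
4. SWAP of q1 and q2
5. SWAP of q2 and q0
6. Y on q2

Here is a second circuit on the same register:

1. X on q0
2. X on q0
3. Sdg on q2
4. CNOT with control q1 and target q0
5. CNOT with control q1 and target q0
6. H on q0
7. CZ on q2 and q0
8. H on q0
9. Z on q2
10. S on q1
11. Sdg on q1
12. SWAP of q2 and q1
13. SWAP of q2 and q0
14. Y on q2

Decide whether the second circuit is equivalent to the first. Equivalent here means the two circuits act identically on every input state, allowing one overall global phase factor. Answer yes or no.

Yes: on every input state the two circuits agree up to one overall phase factor.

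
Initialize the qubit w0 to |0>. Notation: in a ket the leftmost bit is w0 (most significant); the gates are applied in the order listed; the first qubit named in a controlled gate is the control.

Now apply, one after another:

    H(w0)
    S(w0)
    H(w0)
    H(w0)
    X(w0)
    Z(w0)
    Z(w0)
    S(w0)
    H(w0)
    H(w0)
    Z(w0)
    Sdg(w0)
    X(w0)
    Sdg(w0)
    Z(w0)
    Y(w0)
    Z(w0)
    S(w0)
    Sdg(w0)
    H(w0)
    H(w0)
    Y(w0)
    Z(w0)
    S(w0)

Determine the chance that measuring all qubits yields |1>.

A full measurement returns |1> with probability 1/2.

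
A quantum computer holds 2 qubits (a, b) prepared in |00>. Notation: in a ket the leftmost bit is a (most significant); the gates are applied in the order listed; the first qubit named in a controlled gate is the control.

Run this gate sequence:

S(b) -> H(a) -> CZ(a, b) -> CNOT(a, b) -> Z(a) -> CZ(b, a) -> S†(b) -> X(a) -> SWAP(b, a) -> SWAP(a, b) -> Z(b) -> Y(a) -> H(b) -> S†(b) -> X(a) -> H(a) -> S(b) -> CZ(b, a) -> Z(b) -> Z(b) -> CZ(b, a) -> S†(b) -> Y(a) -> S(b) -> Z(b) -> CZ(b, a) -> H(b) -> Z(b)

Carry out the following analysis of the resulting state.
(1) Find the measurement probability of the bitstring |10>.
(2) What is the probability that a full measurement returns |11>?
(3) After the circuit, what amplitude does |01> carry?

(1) A full measurement returns |10> with probability 1/4.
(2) A full measurement returns |11> with probability 1/4.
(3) The final state's coefficient on |01> equals -1/2.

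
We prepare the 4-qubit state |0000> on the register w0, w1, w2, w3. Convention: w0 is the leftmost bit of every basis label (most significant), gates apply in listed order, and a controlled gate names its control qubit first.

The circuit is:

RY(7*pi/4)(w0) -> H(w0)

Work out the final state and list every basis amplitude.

After the circuit, the state carries amplitude sqrt(2)*(-sqrt(sqrt(2) + 2) + sqrt(2 - sqrt(2)))/4 on |0000>, sqrt(2)*(-sqrt(sqrt(2) + 2) - sqrt(2 - sqrt(2)))/4 on |1000>, and 0 on every other basis state.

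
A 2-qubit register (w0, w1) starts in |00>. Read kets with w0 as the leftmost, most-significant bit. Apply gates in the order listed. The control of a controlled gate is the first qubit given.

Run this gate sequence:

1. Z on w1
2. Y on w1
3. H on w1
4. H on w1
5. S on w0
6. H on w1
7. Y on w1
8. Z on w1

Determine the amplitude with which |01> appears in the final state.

|01> carries amplitude sqrt(2)/2 in the final state.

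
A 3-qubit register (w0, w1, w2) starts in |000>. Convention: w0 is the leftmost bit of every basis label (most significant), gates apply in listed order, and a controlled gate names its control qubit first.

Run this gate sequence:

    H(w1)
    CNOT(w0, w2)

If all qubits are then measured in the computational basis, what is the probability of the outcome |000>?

Outcome |000> occurs with probability 1/2.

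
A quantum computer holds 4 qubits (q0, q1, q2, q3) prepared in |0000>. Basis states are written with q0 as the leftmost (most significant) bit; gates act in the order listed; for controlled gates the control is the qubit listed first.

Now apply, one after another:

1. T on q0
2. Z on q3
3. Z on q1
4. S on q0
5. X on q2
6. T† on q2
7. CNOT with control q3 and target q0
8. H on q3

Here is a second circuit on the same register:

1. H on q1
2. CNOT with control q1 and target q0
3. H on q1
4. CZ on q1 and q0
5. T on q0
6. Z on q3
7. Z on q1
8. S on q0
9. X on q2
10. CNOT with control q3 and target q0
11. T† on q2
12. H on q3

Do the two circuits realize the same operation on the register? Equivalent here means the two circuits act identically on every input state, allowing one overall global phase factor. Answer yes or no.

No — the two circuits implement different unitaries, even allowing a global phase.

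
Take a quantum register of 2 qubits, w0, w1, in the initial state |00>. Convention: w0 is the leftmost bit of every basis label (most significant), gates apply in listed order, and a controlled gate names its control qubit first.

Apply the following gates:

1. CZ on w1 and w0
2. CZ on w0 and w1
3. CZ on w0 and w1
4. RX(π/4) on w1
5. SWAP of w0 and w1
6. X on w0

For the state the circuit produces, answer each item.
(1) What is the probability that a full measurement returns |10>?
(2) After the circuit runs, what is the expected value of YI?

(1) A full measurement returns |10> with probability sqrt(2)/4 + 1/2. Key observation: the block from step 2 through step 3 cancels to the identity and can be dropped.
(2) The observable YI averages to sqrt(2)/2.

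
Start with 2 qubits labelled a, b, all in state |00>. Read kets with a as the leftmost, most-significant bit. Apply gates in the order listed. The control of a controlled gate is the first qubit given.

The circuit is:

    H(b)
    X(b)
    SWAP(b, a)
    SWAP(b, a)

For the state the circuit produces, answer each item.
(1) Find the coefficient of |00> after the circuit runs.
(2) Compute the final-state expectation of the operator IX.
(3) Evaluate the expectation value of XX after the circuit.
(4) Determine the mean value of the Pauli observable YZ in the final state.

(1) |00> carries amplitude sqrt(2)/2 in the final state.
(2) The expectation value of IX is 1.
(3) In the final state, XX has expectation 0.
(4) The expectation value of YZ is 0.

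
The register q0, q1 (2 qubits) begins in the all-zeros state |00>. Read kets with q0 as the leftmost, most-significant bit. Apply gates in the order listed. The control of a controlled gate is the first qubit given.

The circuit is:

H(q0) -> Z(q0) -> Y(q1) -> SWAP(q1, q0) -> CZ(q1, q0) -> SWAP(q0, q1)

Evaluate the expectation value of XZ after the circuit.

The observable XZ averages to -1.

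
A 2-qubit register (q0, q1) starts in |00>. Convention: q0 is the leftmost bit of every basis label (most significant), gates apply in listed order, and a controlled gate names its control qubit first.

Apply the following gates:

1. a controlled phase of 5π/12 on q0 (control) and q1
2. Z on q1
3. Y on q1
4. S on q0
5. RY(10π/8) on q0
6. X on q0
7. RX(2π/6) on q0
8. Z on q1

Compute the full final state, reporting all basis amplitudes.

The final amplitudes are 0 on |00>, sqrt(2 - sqrt(2))/4 - I*sqrt(3*sqrt(2) + 6)/4 on |01>, 0 on |10>, -sqrt(sqrt(2) + 2)/4 + I*sqrt(6 - 3*sqrt(2))/4 on |11>.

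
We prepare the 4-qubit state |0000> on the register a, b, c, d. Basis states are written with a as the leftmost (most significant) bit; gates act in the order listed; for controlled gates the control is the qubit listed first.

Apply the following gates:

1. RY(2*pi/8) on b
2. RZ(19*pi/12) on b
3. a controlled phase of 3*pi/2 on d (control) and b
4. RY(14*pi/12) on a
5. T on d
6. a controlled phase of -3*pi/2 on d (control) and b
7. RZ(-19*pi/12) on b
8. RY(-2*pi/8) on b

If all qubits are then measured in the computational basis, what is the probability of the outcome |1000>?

Outcome |1000> occurs with probability sqrt(3)/4 + 1/2.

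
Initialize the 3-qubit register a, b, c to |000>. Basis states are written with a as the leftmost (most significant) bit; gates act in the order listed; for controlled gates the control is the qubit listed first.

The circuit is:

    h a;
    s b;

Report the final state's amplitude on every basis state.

The resulting statevector has amplitude sqrt(2)/2 on |000>, sqrt(2)/2 on |100>, and 0 on every other basis state.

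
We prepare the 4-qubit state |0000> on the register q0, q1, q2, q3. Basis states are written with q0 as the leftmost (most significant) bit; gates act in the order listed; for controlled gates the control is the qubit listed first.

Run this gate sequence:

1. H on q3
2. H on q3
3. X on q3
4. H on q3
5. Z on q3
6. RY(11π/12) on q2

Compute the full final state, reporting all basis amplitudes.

After the circuit, the state carries amplitude -sqrt(12 - 6*sqrt(2))/8 + sqrt(2*sqrt(2) + 4)/8 on |0000>, -sqrt(12 - 6*sqrt(2))/8 + sqrt(2*sqrt(2) + 4)/8 on |0001>, sqrt(4 - 2*sqrt(2))/8 + sqrt(6*sqrt(2) + 12)/8 on |0010>, sqrt(4 - 2*sqrt(2))/8 + sqrt(6*sqrt(2) + 12)/8 on |0011>, and 0 on every other basis state. Key observation: steps 2-5 multiply out to the identity, so the circuit reduces to the remaining gates.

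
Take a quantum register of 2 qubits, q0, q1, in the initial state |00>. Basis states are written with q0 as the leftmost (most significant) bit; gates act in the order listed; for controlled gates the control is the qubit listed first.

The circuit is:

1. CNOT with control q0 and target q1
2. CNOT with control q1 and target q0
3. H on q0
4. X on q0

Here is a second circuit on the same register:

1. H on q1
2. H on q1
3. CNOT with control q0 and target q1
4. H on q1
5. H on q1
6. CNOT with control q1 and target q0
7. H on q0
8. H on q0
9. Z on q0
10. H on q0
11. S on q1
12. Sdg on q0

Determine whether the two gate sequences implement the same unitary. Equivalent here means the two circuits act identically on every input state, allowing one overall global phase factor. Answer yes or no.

No, they are not equivalent — no single phase factor reconciles the two unitaries.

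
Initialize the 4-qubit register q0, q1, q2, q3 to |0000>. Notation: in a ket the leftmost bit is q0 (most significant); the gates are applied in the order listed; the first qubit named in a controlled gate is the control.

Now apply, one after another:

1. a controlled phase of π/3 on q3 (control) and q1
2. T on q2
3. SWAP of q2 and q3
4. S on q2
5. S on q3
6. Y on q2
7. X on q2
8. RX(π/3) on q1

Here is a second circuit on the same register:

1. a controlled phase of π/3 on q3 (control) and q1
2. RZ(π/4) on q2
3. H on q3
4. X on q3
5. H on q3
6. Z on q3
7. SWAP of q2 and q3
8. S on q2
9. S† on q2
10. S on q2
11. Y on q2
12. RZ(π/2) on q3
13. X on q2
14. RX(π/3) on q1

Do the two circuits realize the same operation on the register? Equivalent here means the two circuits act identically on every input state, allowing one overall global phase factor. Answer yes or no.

Yes — the two circuits implement the same unitary up to a global phase.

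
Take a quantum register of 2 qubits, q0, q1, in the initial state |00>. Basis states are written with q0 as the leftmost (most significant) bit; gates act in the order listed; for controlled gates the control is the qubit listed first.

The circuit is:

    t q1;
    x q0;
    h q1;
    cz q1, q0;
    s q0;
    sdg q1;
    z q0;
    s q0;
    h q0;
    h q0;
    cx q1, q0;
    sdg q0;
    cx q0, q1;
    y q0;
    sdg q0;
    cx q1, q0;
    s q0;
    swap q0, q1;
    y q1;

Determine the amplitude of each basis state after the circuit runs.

After the circuit, the state carries amplitude 0 on |00>, 0 on |01>, -sqrt(2)/2 on |10>, -sqrt(2)/2 on |11>.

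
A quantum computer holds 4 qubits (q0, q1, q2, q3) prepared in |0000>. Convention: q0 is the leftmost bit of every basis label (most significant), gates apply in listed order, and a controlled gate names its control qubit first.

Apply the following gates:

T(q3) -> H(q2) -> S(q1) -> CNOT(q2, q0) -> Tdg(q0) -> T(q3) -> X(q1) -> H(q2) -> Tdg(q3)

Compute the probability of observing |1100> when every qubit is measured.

Outcome |1100> occurs with probability 1/4.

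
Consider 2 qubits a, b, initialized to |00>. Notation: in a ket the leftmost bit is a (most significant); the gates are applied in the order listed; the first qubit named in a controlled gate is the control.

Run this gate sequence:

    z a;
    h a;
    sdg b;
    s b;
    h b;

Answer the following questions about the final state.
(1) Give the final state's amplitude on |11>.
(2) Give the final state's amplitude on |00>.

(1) The final state's coefficient on |11> equals 1/2.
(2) The amplitude on |00> is 1/2.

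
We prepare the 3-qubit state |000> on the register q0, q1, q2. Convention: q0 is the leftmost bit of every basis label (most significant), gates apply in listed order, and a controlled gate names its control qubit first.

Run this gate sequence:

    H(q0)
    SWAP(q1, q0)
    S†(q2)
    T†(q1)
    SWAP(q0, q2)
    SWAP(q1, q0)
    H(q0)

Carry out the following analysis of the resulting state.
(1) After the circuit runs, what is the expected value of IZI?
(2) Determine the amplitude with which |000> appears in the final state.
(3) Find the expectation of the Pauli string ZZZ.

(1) The observable IZI averages to 1.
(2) |000> carries amplitude 1/2 - exp(3*I*pi/4)/2 in the final state.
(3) The observable ZZZ averages to sqrt(2)/2.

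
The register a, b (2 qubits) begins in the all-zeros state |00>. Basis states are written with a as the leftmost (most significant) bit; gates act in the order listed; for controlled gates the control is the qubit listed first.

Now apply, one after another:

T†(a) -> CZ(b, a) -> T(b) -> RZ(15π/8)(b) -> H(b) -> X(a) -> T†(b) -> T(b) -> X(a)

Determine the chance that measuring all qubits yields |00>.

A full measurement returns |00> with probability 1/2. Key observation: steps 6-9 multiply out to the identity, so the circuit reduces to the remaining gates.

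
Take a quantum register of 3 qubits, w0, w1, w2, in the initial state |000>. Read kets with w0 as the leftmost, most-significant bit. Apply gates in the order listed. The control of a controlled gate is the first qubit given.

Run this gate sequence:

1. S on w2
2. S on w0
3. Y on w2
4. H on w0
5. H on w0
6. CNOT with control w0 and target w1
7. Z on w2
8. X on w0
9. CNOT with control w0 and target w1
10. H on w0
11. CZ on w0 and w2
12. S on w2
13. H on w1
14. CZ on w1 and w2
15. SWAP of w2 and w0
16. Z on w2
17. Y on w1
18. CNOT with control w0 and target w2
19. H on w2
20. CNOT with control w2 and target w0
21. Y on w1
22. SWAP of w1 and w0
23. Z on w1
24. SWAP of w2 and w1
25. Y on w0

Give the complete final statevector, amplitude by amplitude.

The final amplitudes are sqrt(2)*I/2 on |010>, -sqrt(2)*I/2 on |110>, and 0 on every other basis state.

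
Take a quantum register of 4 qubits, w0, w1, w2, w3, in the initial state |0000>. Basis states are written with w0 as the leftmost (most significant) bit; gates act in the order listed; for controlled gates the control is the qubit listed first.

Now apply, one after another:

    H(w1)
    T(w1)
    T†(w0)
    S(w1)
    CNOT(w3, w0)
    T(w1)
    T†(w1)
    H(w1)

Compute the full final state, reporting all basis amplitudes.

After the circuit, the state carries amplitude 1/2 + exp(3*I*pi/4)/2 on |0000>, 1/2 - exp(3*I*pi/4)/2 on |0100>, and 0 on every other basis state.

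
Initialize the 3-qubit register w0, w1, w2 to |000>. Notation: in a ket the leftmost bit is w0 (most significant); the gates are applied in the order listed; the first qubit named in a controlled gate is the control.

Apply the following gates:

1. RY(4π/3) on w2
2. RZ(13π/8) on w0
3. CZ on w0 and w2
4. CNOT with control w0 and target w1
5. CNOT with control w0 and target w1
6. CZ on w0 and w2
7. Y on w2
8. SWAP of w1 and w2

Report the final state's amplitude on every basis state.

After the circuit, the state carries amplitude sqrt(3)*exp(11*I*pi/16)/2 on |000>, exp(11*I*pi/16)/2 on |010>, and 0 on every other basis state. Key observation: the block from step 3 through step 6 cancels to the identity and can be dropped.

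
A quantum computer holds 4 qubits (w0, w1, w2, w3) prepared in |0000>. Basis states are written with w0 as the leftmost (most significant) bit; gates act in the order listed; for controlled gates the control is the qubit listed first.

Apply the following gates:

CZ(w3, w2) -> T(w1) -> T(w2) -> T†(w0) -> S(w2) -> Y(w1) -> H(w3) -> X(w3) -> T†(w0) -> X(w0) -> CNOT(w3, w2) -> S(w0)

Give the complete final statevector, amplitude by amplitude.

The final amplitudes are -sqrt(2)/2 on |1100>, -sqrt(2)/2 on |1111>, and 0 on every other basis state.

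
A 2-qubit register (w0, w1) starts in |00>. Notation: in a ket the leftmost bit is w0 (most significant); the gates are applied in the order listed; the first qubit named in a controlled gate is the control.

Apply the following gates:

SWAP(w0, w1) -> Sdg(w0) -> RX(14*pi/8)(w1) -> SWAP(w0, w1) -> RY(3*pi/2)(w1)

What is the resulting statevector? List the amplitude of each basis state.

The final amplitudes are sqrt(2*sqrt(2) + 4)/4 on |00>, -sqrt(2*sqrt(2) + 4)/4 on |01>, I*sqrt(4 - 2*sqrt(2))/4 on |10>, -I*sqrt(4 - 2*sqrt(2))/4 on |11>.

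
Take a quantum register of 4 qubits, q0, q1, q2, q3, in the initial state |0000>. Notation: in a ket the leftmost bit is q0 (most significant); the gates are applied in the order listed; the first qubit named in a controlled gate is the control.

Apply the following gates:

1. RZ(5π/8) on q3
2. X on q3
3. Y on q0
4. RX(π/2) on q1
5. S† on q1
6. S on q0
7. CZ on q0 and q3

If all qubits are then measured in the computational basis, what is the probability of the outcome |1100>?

Outcome |1100> occurs with probability 0.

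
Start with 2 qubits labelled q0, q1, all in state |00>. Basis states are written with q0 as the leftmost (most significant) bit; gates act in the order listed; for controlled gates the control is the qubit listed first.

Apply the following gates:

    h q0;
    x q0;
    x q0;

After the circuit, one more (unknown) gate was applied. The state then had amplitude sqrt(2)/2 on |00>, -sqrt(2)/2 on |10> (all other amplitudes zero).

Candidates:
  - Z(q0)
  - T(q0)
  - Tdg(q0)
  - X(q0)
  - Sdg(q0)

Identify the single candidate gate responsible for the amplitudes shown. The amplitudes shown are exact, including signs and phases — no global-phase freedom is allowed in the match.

The applied gate was Z(q0).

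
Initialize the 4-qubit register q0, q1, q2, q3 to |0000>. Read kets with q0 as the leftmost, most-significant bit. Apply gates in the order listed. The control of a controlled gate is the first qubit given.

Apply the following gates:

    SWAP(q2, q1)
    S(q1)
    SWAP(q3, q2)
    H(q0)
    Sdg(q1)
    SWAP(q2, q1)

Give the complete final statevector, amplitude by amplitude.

The final amplitudes are sqrt(2)/2 on |0000>, sqrt(2)/2 on |1000>, and 0 on every other basis state.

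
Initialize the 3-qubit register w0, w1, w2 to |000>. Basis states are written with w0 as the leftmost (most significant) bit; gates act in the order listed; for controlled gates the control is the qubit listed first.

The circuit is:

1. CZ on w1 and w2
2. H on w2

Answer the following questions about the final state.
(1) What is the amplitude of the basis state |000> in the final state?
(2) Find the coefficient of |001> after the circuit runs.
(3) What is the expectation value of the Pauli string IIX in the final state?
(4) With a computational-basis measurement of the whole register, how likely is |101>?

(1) |000> carries amplitude sqrt(2)/2 in the final state.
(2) The final state's coefficient on |001> equals sqrt(2)/2.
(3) The observable IIX averages to 1.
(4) The probability of measuring |101> is 0.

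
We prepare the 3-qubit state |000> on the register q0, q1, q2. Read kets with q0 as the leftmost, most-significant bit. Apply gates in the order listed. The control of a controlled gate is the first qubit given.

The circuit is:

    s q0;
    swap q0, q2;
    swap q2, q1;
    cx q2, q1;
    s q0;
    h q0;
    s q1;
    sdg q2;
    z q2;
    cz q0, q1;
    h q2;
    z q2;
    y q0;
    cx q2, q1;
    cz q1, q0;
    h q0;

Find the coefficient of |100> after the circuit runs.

|100> carries amplitude -sqrt(2)*I/2 in the final state.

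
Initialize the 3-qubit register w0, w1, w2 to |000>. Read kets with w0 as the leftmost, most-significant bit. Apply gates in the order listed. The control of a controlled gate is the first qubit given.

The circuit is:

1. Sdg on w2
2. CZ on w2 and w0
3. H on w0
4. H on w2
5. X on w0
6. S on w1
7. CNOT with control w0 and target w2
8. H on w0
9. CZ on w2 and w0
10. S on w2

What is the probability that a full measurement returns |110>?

Outcome |110> occurs with probability 0.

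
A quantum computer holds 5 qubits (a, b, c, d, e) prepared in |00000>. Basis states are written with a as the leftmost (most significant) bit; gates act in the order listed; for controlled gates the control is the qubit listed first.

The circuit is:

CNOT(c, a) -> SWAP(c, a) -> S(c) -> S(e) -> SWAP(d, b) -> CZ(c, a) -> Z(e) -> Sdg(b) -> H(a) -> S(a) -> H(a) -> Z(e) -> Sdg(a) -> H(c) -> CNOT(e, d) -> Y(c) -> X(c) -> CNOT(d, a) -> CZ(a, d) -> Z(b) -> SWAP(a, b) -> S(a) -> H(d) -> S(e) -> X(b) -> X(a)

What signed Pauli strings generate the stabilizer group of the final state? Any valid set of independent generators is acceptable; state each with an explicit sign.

The final state is stabilized by the group generated by -IXIII, -IIXII, +IIIXI, -ZIIII, +IIIIZ; other independent generating sets are equally valid.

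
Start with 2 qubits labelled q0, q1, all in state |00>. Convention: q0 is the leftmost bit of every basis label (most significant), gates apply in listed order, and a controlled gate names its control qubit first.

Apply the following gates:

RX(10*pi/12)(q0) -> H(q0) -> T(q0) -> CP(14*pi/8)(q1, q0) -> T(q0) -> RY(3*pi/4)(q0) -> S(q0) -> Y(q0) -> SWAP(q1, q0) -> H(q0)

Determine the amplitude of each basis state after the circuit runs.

After the circuit, the state carries amplitude -sqrt(2*sqrt(2) + 4)/16 - sqrt(12 - 6*sqrt(2))/16 - sqrt(4 - 2*sqrt(2))/16 + sqrt(6*sqrt(2) + 12)/16 - I*sqrt(6*sqrt(2) + 12)/16 - I*sqrt(2*sqrt(2) + 4)/16 - I*sqrt(4 - 2*sqrt(2))/16 + I*sqrt(12 - 6*sqrt(2))/16 on |00>, -sqrt(2*sqrt(2) + 4)/16 + sqrt(4 - 2*sqrt(2))/16 + sqrt(12 - 6*sqrt(2))/16 + sqrt(6*sqrt(2) + 12)/16 - I*sqrt(4 - 2*sqrt(2))/16 + I*sqrt(12 - 6*sqrt(2))/16 + I*sqrt(2*sqrt(2) + 4)/16 + I*sqrt(6*sqrt(2) + 12)/16 on |01>, -sqrt(2*sqrt(2) + 4)/16 - sqrt(12 - 6*sqrt(2))/16 - sqrt(4 - 2*sqrt(2))/16 + sqrt(6*sqrt(2) + 12)/16 - I*sqrt(6*sqrt(2) + 12)/16 - I*sqrt(2*sqrt(2) + 4)/16 - I*sqrt(4 - 2*sqrt(2))/16 + I*sqrt(12 - 6*sqrt(2))/16 on |10>, -sqrt(2*sqrt(2) + 4)/16 + sqrt(4 - 2*sqrt(2))/16 + sqrt(12 - 6*sqrt(2))/16 + sqrt(6*sqrt(2) + 12)/16 - I*sqrt(4 - 2*sqrt(2))/16 + I*sqrt(12 - 6*sqrt(2))/16 + I*sqrt(2*sqrt(2) + 4)/16 + I*sqrt(6*sqrt(2) + 12)/16 on |11>.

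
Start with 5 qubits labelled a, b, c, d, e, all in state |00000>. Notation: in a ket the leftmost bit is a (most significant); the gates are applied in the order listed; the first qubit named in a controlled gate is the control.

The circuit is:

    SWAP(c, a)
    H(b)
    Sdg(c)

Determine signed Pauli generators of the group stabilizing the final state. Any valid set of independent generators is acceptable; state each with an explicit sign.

The final state is stabilized by the group generated by +IXIII, +ZIIII, +IIZII, +IIIZI, +IIIIZ; other independent generating sets are equally valid.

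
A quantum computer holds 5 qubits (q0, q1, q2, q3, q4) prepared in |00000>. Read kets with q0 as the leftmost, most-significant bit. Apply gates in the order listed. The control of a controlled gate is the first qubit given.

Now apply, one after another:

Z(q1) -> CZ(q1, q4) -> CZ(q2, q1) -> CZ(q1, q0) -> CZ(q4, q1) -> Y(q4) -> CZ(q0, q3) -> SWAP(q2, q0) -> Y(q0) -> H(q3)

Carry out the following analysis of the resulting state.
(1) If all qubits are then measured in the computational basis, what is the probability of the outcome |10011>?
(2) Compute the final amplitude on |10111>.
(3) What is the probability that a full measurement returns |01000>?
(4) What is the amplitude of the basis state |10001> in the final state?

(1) Outcome |10011> occurs with probability 1/2.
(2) The final state's coefficient on |10111> equals 0.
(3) Outcome |01000> occurs with probability 0.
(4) The final state's coefficient on |10001> equals -sqrt(2)/2.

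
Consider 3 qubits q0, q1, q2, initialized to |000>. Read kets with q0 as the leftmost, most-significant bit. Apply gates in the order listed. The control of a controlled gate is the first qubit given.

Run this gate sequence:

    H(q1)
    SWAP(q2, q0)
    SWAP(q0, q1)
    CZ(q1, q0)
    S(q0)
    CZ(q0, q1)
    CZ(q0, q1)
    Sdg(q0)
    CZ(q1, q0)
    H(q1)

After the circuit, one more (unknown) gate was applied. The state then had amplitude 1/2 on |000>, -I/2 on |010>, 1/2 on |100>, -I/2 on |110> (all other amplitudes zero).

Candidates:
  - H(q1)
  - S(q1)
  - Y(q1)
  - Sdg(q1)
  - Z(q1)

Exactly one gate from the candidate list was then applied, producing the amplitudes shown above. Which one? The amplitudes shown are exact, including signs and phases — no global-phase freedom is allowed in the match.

It was Sdg(q1) that produced the state shown. Key observation: steps 4-9 multiply out to the identity, so the circuit reduces to the remaining gates.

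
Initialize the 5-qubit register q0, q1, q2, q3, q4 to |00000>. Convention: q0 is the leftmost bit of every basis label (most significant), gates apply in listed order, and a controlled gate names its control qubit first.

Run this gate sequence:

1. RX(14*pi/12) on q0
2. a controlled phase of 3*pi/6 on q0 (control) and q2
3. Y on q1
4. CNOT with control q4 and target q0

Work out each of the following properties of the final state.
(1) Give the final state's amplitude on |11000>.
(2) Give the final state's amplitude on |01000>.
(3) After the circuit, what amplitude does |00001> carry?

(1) |11000> carries amplitude sqrt(2)/4 + sqrt(6)/4 in the final state.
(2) |01000> carries amplitude I*(-sqrt(6) + sqrt(2))/4 in the final state.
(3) The final state's coefficient on |00001> equals 0.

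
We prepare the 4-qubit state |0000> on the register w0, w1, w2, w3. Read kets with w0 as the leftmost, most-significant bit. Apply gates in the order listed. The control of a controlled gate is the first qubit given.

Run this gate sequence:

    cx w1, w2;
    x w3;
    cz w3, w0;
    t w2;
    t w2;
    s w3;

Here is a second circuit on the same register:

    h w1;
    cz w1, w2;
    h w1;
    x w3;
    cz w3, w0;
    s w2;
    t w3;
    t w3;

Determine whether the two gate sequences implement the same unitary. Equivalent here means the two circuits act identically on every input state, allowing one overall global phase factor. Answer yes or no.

No, they are not equivalent — no single phase factor reconciles the two unitaries.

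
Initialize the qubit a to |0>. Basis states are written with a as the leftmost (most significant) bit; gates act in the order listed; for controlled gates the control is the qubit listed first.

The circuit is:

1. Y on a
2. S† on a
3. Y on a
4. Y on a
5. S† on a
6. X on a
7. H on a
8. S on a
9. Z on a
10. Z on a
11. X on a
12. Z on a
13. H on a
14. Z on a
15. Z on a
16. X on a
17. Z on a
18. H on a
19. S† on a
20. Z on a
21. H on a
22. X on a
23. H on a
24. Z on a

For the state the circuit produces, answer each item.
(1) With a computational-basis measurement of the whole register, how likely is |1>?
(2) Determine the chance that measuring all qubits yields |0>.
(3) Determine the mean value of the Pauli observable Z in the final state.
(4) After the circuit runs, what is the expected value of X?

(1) Outcome |1> occurs with probability 1/2. Key observation: gates 21-24 undo each other exactly, leaving only the rest of the circuit to track.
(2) The probability of measuring |0> is 1/2.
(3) The expectation value of Z is 0.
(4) The expectation value of X is -1.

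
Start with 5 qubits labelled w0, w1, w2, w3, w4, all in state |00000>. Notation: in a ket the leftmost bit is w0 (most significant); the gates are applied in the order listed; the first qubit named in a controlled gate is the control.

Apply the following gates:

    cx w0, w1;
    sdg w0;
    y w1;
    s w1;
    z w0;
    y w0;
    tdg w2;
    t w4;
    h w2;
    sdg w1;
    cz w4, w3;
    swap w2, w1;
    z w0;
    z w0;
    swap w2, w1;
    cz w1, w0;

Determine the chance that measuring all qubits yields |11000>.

The probability of measuring |11000> is 1/2. Key observation: the block from step 12 through step 15 cancels to the identity and can be dropped.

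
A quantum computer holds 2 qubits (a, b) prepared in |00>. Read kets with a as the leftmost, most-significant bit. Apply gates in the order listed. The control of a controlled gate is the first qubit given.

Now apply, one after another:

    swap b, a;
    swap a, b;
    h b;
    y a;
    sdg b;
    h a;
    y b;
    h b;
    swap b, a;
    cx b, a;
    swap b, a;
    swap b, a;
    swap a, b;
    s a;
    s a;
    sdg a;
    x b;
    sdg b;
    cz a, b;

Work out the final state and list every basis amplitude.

After the circuit, the state carries amplitude sqrt(2)*(1 - I)/4 on |00>, sqrt(2)*(-1 + I)/4 on |01>, sqrt(2)*(-1 + I)/4 on |10>, sqrt(2)*(1 - I)/4 on |11>.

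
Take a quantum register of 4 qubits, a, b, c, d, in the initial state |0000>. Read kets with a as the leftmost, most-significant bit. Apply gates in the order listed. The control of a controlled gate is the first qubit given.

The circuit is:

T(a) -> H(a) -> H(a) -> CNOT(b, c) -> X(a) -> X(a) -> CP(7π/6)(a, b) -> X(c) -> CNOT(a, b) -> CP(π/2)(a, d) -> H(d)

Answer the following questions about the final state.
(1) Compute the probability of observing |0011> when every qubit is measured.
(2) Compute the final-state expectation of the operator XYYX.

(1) A full measurement returns |0011> with probability 1/2. Key observation: steps 5-6 multiply out to the identity, so the circuit reduces to the remaining gates.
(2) The expectation value of XYYX is 0.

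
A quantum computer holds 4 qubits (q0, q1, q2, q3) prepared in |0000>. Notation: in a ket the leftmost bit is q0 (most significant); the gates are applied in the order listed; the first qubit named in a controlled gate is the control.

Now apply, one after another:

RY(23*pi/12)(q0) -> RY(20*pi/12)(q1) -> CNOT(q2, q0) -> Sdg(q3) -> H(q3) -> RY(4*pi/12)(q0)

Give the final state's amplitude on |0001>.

|0001> carries amplitude sqrt(6*sqrt(2) + 12)/8 in the final state.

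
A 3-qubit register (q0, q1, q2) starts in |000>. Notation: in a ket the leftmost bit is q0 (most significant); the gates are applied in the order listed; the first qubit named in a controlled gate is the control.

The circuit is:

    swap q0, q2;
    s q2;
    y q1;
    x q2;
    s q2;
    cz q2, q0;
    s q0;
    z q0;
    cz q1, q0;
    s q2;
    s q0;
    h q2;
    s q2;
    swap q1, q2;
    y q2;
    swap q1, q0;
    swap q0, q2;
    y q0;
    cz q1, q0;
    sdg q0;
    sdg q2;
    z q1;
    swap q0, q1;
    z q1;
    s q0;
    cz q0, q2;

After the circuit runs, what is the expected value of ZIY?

The observable ZIY averages to 0.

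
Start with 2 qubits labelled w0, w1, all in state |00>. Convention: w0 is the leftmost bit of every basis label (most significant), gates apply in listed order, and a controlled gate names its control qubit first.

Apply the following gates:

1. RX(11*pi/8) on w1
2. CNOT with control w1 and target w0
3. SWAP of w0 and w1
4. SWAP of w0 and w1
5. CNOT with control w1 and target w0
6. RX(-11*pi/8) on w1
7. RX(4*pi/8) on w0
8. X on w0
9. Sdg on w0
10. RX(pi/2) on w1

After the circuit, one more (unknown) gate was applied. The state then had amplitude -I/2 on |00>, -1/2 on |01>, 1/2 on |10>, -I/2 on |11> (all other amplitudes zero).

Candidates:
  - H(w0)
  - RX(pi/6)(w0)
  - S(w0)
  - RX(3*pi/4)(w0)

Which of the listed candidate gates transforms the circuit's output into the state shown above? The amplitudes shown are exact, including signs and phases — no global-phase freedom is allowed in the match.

The unique candidate consistent with the amplitudes is S(w0). Key observation: steps 1-6 multiply out to the identity, so the circuit reduces to the remaining gates.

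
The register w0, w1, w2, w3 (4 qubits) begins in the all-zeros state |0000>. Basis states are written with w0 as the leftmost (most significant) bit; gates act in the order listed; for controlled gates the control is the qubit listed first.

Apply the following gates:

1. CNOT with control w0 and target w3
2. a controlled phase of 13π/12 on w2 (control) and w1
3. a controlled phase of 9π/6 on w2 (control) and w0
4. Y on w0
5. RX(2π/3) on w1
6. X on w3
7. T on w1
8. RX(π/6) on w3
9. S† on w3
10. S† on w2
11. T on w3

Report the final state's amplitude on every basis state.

The final amplitudes are -sqrt(2)/8 + sqrt(6)/8 on |1000>, (sqrt(2) + sqrt(6))*exp(I*pi/4)/8 on |1001>, (-3*sqrt(2) + sqrt(6))*exp(3*I*pi/4)/8 on |1100>, sqrt(6)/8 + 3*sqrt(2)/8 on |1101>, and 0 on every other basis state.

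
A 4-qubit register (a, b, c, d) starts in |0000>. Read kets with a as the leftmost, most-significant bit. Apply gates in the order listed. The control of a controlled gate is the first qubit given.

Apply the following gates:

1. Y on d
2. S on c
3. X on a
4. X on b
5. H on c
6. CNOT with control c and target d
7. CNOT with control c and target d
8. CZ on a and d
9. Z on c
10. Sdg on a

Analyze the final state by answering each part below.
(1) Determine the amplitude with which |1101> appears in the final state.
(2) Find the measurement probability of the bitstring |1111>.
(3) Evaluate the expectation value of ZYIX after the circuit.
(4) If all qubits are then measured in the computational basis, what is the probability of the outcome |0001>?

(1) The final state's coefficient on |1101> equals -sqrt(2)/2.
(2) Outcome |1111> occurs with probability 1/2.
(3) In the final state, ZYIX has expectation 0.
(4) Outcome |0001> occurs with probability 0.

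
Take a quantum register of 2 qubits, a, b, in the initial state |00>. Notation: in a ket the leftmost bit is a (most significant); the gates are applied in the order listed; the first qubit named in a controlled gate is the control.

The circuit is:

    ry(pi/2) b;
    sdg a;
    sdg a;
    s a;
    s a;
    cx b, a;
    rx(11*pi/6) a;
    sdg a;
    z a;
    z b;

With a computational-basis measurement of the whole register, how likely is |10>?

Outcome |10> occurs with probability 1/4 - sqrt(3)/8. Key observation: the block from step 2 through step 5 cancels to the identity and can be dropped.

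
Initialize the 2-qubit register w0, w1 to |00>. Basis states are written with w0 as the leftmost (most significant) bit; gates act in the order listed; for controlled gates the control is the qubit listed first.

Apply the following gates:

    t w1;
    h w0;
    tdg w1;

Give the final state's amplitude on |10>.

The amplitude on |10> is sqrt(2)/2.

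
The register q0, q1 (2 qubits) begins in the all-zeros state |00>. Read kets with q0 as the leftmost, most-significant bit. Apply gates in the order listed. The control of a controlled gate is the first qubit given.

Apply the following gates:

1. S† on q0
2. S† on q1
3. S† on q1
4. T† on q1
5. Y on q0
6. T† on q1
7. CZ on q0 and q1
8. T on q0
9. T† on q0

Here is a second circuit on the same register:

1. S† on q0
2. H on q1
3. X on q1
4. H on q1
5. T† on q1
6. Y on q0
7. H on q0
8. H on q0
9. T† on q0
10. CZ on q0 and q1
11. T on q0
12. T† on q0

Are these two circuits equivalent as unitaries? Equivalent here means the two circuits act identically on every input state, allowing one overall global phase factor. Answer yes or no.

No — the two circuits implement different unitaries, even allowing a global phase.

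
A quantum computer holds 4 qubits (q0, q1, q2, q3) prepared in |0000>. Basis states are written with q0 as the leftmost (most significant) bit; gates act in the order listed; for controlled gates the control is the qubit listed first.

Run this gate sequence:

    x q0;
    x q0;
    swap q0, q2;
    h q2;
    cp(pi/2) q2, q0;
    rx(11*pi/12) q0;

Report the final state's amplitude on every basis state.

The final amplitudes are -sqrt(12 - 6*sqrt(2))/8 + sqrt(2*sqrt(2) + 4)/8 on |0000>, -sqrt(12 - 6*sqrt(2))/8 + sqrt(2*sqrt(2) + 4)/8 on |0010>, -I*sqrt(6*sqrt(2) + 12)/8 - I*sqrt(4 - 2*sqrt(2))/8 on |1000>, -I*sqrt(6*sqrt(2) + 12)/8 - I*sqrt(4 - 2*sqrt(2))/8 on |1010>, and 0 on every other basis state. Key observation: gates 1-2 undo each other exactly, leaving only the rest of the circuit to track.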